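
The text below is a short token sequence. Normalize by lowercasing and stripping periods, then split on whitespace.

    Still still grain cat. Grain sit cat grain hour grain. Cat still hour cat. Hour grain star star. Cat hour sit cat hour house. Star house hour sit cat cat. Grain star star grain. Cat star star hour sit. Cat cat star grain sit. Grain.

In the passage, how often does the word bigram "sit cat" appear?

Scanning the 44 overlapping bigram windows for "sit cat":
  position 6–7: sit cat
  position 21–22: sit cat
  position 28–29: sit cat
  position 39–40: sit cat

4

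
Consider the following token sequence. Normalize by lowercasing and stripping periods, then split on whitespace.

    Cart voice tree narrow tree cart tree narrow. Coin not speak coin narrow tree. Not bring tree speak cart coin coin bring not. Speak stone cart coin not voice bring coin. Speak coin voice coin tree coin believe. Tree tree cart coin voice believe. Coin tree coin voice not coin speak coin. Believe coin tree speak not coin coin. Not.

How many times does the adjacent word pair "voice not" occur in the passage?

1

Scanning the 59 overlapping bigram windows for "voice not":
  position 48–49: voice not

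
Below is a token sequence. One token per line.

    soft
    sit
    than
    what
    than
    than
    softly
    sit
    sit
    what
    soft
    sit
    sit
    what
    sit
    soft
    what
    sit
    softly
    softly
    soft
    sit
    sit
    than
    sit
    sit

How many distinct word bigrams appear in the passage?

26 tokens → 25 bigram windows in total.
Repeated bigrams (each contributes count−1 duplicates):
  sit sit: 4
  soft sit: 3
  sit than: 2
  sit what: 2
  what sit: 2
8 duplicate windows → 25 − 8 = 17 distinct.

17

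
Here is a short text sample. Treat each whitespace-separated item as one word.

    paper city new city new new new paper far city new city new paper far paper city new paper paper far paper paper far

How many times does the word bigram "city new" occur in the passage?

Scanning the 23 overlapping bigram windows for "city new":
  position 2–3: city new
  position 4–5: city new
  position 10–11: city new
  position 12–13: city new
  position 17–18: city new

5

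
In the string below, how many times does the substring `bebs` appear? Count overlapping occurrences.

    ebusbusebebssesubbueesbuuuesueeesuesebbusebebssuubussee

2

Sliding a length-4 window over the 55 characters (52 positions):
  position 9–12: bebs
  position 43–46: bebs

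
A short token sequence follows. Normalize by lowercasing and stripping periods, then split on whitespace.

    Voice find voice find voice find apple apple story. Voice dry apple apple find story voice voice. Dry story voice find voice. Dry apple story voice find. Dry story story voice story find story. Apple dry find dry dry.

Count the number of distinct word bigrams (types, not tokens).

20

39 tokens → 38 bigram windows in total.
Repeated bigrams (each contributes count−1 duplicates):
  story voice: 5
  voice find: 5
  find voice: 3
  voice dry: 3
  apple apple: 2
  apple story: 2
  dry apple: 2
  dry story: 2
  … (2 more repeated)
18 duplicate windows → 38 − 18 = 20 distinct.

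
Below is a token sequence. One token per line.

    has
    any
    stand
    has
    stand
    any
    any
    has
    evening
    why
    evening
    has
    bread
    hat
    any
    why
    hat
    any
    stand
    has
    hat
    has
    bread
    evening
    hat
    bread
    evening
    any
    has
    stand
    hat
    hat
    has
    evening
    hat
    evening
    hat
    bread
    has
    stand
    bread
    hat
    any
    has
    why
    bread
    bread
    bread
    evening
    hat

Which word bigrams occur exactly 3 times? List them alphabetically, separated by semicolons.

Bigram counts meeting the condition (exactly 3 times):
  any has: 3
  bread evening: 3
  has stand: 3
  hat any: 3

any has; bread evening; has stand; hat any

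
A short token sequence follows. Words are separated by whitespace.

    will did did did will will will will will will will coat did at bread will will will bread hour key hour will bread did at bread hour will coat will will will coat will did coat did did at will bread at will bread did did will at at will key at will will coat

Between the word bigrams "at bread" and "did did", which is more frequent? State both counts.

"at bread": 2 occurrences
"did did": 4 occurrences

"did did" (4 vs 2)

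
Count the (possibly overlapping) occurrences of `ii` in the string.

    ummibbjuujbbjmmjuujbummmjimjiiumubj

1

Sliding a length-2 window over the 35 characters (34 positions):
  position 29–30: ii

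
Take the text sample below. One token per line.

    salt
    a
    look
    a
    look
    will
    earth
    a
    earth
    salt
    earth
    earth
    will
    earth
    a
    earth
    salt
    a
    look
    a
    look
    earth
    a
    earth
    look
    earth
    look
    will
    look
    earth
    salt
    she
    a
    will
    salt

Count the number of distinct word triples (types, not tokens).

35 tokens → 33 trigram windows in total.
Repeated trigrams (each contributes count−1 duplicates):
  earth a earth: 3
  a earth salt: 2
  a look a: 2
  look a look: 2
  salt a look: 2
  will earth a: 2
7 duplicate windows → 33 − 7 = 26 distinct.

26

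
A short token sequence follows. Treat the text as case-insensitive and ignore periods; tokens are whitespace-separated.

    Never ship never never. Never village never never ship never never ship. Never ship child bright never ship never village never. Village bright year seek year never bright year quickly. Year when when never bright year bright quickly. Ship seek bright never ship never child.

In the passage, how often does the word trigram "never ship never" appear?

Scanning the 43 overlapping trigram windows for "never ship never":
  position 1–3: never ship never
  position 8–10: never ship never
  position 11–13: never ship never
  position 17–19: never ship never
  position 42–44: never ship never

5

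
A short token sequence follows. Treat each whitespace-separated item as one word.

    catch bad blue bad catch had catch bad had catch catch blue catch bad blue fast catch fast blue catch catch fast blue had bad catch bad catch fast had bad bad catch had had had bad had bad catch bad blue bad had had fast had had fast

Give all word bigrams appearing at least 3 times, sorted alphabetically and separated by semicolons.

bad blue; bad catch; bad had; catch bad; catch fast; had bad; had had

Bigram counts meeting the condition (at least 3 times):
  bad blue: 3
  bad catch: 5
  bad had: 3
  catch bad: 5
  catch fast: 3
  had bad: 4
  had had: 4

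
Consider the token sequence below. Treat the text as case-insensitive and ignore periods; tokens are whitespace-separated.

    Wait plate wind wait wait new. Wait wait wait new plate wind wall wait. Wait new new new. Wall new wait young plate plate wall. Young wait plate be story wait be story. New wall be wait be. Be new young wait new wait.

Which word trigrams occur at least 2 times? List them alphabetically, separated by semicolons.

Trigram counts meeting the condition (at least 2 times):
  wait new wait: 2
  wait wait new: 3

wait new wait; wait wait new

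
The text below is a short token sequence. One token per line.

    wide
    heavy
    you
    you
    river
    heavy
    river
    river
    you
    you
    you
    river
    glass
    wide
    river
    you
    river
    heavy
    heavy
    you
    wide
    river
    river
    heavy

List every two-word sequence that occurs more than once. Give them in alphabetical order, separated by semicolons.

Bigram counts meeting the condition (more than once):
  heavy you: 2
  river heavy: 3
  river river: 2
  river you: 2
  wide river: 2
  you river: 3
  you you: 3

heavy you; river heavy; river river; river you; wide river; you river; you you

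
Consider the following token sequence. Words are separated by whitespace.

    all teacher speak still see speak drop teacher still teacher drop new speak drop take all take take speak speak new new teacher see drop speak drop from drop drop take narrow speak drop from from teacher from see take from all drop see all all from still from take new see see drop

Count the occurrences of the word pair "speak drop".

4

Scanning the 53 overlapping bigram windows for "speak drop":
  position 6–7: speak drop
  position 13–14: speak drop
  position 26–27: speak drop
  position 33–34: speak drop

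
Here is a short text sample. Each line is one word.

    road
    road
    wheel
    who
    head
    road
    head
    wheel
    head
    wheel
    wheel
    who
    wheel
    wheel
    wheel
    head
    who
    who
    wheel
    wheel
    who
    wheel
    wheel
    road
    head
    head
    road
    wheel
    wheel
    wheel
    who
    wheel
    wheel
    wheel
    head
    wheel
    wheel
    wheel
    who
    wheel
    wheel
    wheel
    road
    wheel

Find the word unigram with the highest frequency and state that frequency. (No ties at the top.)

"wheel", 24 times

Unigram frequencies (highest first):
  wheel: 24
  who: 7
  head: 7
  road: 6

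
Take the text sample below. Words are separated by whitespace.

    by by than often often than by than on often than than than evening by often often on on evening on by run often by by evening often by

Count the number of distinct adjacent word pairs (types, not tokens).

29 tokens → 28 bigram windows in total.
Repeated bigrams (each contributes count−1 duplicates):
  by by: 2
  by than: 2
  often by: 2
  often often: 2
  often than: 2
  than than: 2
6 duplicate windows → 28 − 6 = 22 distinct.

22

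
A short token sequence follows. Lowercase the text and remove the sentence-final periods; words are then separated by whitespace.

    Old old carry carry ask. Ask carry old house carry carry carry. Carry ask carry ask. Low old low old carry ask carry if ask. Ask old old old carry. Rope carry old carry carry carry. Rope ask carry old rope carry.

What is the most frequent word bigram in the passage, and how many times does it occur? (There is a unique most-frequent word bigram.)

Bigram frequencies (highest first):
  carry carry: 6
  old carry: 4
  carry ask: 4
  ask carry: 4
  old old: 3
  carry old: 3
  … (13 more, each ≤ 2)

"carry carry", 6 times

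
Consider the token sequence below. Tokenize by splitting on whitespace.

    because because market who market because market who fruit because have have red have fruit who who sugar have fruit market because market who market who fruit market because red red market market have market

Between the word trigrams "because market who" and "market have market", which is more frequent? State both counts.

"because market who": 3 occurrences
"market have market": 1 occurrence

"because market who" (3 vs 1)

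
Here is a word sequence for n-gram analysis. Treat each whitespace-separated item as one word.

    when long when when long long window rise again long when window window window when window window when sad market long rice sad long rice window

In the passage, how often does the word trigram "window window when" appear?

Scanning the 24 overlapping trigram windows for "window window when":
  position 13–15: window window when
  position 16–18: window window when

2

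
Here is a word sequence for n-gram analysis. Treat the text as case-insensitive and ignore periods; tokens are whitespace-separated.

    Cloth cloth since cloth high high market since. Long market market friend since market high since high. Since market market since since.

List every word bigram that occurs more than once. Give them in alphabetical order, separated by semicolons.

Bigram counts meeting the condition (more than once):
  high since: 2
  market market: 2
  market since: 2
  since market: 2

high since; market market; market since; since market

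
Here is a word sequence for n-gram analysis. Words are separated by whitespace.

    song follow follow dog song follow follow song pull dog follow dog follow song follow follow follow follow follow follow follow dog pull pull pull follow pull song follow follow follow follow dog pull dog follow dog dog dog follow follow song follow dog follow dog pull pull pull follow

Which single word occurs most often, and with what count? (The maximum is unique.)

"follow", 24 times

Unigram frequencies (highest first):
  follow: 24
  dog: 11
  pull: 9
  song: 6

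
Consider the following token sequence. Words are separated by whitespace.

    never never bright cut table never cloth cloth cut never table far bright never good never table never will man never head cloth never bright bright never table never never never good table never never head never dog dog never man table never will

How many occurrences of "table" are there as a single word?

6

Scanning the 44 tokens for "table":
  position 5: table
  position 11: table
  position 17: table
  position 28: table
  position 33: table
  position 42: table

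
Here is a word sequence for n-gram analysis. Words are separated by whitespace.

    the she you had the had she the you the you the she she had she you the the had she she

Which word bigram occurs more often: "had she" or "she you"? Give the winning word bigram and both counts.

"had she": 3 occurrences
"she you": 2 occurrences

"had she" (3 vs 2)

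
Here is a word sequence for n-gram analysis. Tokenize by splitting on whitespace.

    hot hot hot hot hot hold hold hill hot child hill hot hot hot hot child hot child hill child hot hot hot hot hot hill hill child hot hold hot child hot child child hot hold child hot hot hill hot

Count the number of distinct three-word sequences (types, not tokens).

26

42 tokens → 40 trigram windows in total.
Repeated trigrams (each contributes count−1 duplicates):
  hot hot hot: 8
  child hot child: 2
  child hot hold: 2
  child hot hot: 2
  hill child hot: 2
  hot child hill: 2
  hot child hot: 2
  hot hot hill: 2
14 duplicate windows → 40 − 14 = 26 distinct.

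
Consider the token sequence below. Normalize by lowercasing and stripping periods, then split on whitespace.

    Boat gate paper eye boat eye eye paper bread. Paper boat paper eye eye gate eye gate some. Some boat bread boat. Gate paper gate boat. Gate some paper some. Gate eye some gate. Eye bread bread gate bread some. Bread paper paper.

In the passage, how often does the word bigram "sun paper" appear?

Scanning the 42 overlapping bigram windows for "sun paper":
  (none found)

0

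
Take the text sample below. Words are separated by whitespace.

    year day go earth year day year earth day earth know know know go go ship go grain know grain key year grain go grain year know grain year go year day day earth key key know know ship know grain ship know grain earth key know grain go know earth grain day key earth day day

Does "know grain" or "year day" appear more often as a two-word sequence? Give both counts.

"know grain" (5 vs 3)

"know grain": 5 occurrences
"year day": 3 occurrences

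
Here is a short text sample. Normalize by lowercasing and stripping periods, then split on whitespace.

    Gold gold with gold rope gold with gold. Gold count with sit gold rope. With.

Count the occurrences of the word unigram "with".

Scanning the 15 tokens for "with":
  position 3: with
  position 7: with
  position 11: with
  position 15: with

4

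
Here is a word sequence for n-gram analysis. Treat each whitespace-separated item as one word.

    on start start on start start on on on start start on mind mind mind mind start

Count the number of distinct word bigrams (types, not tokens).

7

17 tokens → 16 bigram windows in total.
Repeated bigrams (each contributes count−1 duplicates):
  mind mind: 3
  on start: 3
  start on: 3
  start start: 3
  on on: 2
9 duplicate windows → 16 − 9 = 7 distinct.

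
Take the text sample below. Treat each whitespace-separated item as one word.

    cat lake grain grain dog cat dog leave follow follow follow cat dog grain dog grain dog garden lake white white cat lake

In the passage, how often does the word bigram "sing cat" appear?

0

Scanning the 22 overlapping bigram windows for "sing cat":
  (none found)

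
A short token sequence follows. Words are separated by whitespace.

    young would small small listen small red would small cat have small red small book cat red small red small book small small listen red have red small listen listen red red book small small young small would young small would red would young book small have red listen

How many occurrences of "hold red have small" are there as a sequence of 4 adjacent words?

0

Scanning the 46 overlapping 4-gram windows for "hold red have small":
  (none found)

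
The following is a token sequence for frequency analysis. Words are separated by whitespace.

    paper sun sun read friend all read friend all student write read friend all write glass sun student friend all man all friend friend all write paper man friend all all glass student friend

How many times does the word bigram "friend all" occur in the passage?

Scanning the 33 overlapping bigram windows for "friend all":
  position 5–6: friend all
  position 8–9: friend all
  position 13–14: friend all
  position 19–20: friend all
  position 24–25: friend all
  position 29–30: friend all

6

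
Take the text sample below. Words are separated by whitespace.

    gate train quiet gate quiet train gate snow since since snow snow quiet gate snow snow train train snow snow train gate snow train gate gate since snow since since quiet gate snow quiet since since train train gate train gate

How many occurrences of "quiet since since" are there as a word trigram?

Scanning the 39 overlapping trigram windows for "quiet since since":
  position 34–36: quiet since since

1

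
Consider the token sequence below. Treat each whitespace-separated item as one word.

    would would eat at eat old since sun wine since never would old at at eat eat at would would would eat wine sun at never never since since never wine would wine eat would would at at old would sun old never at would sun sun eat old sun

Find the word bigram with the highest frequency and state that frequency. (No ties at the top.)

Bigram frequencies (highest first):
  would would: 4
  would eat: 2
  eat at: 2
  at eat: 2
  eat old: 2
  since never: 2
  … (32 more, each ≤ 2)

"would would", 4 times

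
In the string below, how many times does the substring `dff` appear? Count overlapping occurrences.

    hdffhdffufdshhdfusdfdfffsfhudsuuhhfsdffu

Sliding a length-3 window over the 40 characters (38 positions):
  position 2–4: dff
  position 6–8: dff
  position 21–23: dff
  position 37–39: dff

4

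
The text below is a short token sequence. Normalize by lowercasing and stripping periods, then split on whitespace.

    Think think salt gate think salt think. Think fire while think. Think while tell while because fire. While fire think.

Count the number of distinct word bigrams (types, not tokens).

15

20 tokens → 19 bigram windows in total.
Repeated bigrams (each contributes count−1 duplicates):
  think think: 3
  fire while: 2
  think salt: 2
4 duplicate windows → 19 − 4 = 15 distinct.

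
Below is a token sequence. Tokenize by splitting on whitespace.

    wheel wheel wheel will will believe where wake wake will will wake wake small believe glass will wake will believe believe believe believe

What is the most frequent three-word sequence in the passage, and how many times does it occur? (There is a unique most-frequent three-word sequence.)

Trigram frequencies (highest first):
  believe believe believe: 2
  wheel wheel wheel: 1
  wheel wheel will: 1
  wheel will will: 1
  will will believe: 1
  will believe where: 1
  … (14 more, each ≤ 1)

"believe believe believe", 2 times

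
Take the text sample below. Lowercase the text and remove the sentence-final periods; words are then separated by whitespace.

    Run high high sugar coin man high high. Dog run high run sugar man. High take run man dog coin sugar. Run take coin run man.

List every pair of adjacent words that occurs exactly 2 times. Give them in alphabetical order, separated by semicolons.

high high; man high; run high; run man

Bigram counts meeting the condition (exactly 2 times):
  high high: 2
  man high: 2
  run high: 2
  run man: 2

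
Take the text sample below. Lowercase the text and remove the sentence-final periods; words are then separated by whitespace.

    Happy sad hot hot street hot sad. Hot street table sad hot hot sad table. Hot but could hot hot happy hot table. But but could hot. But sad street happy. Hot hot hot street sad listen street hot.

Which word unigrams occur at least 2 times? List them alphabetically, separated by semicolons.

but; could; happy; hot; sad; street; table

Unigram counts meeting the condition (at least 2 times):
  but: 4
  could: 2
  happy: 3
  hot: 15
  sad: 6
  street: 5
  table: 3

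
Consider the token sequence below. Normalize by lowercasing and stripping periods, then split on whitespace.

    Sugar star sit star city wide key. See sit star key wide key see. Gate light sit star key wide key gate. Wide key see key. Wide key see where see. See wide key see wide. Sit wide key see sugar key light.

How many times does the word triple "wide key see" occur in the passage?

6

Scanning the 41 overlapping trigram windows for "wide key see":
  position 6–8: wide key see
  position 12–14: wide key see
  position 23–25: wide key see
  position 27–29: wide key see
  position 33–35: wide key see
  position 38–40: wide key see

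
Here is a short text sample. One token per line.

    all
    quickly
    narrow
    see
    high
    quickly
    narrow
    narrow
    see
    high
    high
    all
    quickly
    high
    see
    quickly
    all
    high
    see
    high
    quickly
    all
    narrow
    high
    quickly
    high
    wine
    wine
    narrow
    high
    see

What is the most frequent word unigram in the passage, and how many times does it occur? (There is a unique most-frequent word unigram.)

Unigram frequencies (highest first):
  high: 9
  quickly: 6
  narrow: 5
  see: 5
  all: 4
  wine: 2

"high", 9 times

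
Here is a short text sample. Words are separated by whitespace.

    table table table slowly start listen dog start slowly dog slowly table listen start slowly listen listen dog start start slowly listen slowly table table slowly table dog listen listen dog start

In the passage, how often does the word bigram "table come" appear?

Scanning the 31 overlapping bigram windows for "table come":
  (none found)

0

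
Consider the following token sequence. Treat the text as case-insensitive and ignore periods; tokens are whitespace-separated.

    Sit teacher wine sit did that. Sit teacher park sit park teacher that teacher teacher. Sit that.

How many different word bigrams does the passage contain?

15

17 tokens → 16 bigram windows in total.
Repeated bigrams (each contributes count−1 duplicates):
  sit teacher: 2
1 duplicate windows → 16 − 1 = 15 distinct.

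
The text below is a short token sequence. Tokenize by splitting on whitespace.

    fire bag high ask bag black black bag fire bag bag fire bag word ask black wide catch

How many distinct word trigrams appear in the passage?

15

18 tokens → 16 trigram windows in total.
Repeated trigrams (each contributes count−1 duplicates):
  bag fire bag: 2
1 duplicate windows → 16 − 1 = 15 distinct.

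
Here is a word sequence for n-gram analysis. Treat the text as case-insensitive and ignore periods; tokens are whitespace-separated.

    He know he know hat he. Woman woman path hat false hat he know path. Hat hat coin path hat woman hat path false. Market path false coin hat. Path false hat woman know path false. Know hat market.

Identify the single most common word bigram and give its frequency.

Bigram frequencies (highest first):
  path false: 4
  he know: 3
  path hat: 3
  know hat: 2
  hat he: 2
  false hat: 2
  … (19 more, each ≤ 2)

"path false", 4 times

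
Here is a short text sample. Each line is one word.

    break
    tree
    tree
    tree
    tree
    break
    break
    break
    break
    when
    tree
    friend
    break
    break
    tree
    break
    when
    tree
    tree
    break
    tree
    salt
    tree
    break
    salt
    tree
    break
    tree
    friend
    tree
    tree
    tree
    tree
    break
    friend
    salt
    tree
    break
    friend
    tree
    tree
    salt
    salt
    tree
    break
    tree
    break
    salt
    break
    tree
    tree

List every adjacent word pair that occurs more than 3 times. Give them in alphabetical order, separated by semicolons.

Bigram counts meeting the condition (more than 3 times):
  break break: 4
  break tree: 6
  salt tree: 4
  tree break: 9
  tree tree: 9

break break; break tree; salt tree; tree break; tree tree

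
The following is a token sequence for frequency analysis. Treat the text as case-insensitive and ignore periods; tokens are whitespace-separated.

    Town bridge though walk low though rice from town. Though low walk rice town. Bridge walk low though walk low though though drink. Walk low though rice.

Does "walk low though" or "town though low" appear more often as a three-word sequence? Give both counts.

"walk low though": 4 occurrences
"town though low": 1 occurrence

"walk low though" (4 vs 1)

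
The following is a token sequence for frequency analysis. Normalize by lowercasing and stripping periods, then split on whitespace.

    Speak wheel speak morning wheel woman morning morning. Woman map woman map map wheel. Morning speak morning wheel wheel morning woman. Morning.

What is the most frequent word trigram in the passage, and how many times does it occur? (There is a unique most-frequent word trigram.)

"speak morning wheel", 2 times

Trigram frequencies (highest first):
  speak morning wheel: 2
  speak wheel speak: 1
  wheel speak morning: 1
  morning wheel woman: 1
  wheel woman morning: 1
  woman morning morning: 1
  … (13 more, each ≤ 1)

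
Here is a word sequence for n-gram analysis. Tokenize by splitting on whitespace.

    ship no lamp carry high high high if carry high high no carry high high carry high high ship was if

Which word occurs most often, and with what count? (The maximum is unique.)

"high", 9 times

Unigram frequencies (highest first):
  high: 9
  carry: 4
  ship: 2
  no: 2
  if: 2
  lamp: 1
  … (1 more, each ≤ 1)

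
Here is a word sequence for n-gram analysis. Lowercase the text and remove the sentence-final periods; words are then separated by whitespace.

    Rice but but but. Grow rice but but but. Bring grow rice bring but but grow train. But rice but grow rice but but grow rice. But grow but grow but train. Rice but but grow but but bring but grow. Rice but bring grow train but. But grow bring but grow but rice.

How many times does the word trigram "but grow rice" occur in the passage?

4

Scanning the 52 overlapping trigram windows for "but grow rice":
  position 4–6: but grow rice
  position 20–22: but grow rice
  position 24–26: but grow rice
  position 40–42: but grow rice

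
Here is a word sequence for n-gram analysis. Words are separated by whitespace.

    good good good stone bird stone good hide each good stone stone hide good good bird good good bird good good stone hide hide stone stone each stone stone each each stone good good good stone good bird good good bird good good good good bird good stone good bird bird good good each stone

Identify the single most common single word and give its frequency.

Unigram frequencies (highest first):
  good: 25
  stone: 13
  bird: 8
  each: 5
  hide: 4

"good", 25 times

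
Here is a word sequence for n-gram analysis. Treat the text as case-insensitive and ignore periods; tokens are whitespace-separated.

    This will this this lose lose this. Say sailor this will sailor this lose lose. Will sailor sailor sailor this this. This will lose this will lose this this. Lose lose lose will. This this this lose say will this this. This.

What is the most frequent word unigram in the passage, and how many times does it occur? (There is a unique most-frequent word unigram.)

Unigram frequencies (highest first):
  this: 18
  lose: 10
  will: 7
  sailor: 5
  say: 2

"this", 18 times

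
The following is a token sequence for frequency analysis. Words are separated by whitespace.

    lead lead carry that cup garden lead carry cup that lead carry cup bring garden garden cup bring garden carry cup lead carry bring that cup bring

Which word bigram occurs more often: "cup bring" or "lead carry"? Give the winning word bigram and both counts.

"lead carry" (4 vs 3)

"cup bring": 3 occurrences
"lead carry": 4 occurrences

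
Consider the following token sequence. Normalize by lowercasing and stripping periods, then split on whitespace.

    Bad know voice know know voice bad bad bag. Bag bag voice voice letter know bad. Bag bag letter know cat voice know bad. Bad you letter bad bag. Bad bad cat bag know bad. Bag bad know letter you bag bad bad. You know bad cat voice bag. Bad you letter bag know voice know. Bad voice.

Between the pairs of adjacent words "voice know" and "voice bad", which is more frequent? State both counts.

"voice know": 3 occurrences
"voice bad": 1 occurrence

"voice know" (3 vs 1)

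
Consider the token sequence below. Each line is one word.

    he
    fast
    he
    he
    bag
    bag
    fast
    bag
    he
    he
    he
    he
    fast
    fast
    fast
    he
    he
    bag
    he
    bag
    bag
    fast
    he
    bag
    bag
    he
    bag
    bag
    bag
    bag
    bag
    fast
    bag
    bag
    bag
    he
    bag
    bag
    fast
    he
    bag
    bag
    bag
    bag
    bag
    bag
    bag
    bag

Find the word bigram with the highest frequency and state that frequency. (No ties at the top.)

"bag bag", 17 times

Bigram frequencies (highest first):
  bag bag: 17
  he bag: 7
  he he: 5
  fast he: 4
  bag fast: 4
  bag he: 4
  … (3 more, each ≤ 2)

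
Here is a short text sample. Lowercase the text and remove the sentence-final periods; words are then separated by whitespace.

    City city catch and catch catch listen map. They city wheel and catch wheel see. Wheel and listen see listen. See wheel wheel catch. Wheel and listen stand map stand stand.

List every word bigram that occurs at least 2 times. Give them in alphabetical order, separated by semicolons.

Bigram counts meeting the condition (at least 2 times):
  and catch: 2
  and listen: 2
  catch wheel: 2
  listen see: 2
  see wheel: 2
  wheel and: 3

and catch; and listen; catch wheel; listen see; see wheel; wheel and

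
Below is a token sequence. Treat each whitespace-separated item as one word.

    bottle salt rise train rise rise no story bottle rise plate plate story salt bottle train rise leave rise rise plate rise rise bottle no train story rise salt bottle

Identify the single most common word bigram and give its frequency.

Bigram frequencies (highest first):
  rise rise: 3
  train rise: 2
  rise plate: 2
  salt bottle: 2
  bottle salt: 1
  salt rise: 1
  … (18 more, each ≤ 1)

"rise rise", 3 times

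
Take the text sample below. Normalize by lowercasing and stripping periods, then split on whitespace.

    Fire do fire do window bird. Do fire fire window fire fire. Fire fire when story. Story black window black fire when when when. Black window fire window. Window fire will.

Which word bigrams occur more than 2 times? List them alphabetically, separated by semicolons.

Bigram counts meeting the condition (more than 2 times):
  fire fire: 4
  window fire: 3

fire fire; window fire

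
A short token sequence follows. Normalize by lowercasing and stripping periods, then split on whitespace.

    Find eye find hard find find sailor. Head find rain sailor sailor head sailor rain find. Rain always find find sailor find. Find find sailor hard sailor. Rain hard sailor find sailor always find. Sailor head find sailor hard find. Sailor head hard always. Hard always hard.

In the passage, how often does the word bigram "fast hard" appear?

0

Scanning the 46 overlapping bigram windows for "fast hard":
  (none found)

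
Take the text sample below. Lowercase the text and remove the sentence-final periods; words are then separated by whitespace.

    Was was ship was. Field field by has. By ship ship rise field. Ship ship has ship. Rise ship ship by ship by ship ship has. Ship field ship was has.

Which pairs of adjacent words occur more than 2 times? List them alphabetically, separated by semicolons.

Bigram counts meeting the condition (more than 2 times):
  by ship: 3
  ship ship: 4

by ship; ship ship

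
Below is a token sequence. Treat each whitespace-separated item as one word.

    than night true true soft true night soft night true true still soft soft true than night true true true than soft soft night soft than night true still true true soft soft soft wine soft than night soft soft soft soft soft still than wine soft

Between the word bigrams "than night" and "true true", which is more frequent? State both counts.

"true true" (5 vs 4)

"than night": 4 occurrences
"true true": 5 occurrences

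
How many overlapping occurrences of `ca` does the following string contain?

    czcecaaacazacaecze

Sliding a length-2 window over the 18 characters (17 positions):
  position 5–6: ca
  position 9–10: ca
  position 13–14: ca

3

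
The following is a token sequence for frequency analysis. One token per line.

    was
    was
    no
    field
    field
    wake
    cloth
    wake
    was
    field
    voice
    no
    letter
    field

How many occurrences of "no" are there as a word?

2

Scanning the 14 tokens for "no":
  position 3: no
  position 12: no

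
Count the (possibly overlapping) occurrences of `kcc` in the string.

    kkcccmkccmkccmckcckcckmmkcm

5

Sliding a length-3 window over the 27 characters (25 positions):
  position 2–4: kcc
  position 7–9: kcc
  position 11–13: kcc
  position 16–18: kcc
  position 19–21: kcc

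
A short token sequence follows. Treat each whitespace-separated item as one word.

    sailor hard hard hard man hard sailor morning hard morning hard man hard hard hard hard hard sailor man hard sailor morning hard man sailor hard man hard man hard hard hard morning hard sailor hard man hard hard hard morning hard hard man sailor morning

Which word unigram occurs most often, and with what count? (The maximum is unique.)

Unigram frequencies (highest first):
  hard: 25
  man: 8
  sailor: 7
  morning: 6

"hard", 25 times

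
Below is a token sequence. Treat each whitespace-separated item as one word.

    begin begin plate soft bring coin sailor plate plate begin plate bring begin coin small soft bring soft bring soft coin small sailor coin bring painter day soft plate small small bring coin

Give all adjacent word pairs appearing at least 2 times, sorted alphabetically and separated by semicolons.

begin plate; bring coin; bring soft; coin small; soft bring

Bigram counts meeting the condition (at least 2 times):
  begin plate: 2
  bring coin: 2
  bring soft: 2
  coin small: 2
  soft bring: 3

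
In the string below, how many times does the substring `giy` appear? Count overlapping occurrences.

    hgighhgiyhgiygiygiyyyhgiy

5

Sliding a length-3 window over the 25 characters (23 positions):
  position 7–9: giy
  position 11–13: giy
  position 14–16: giy
  position 17–19: giy
  position 23–25: giy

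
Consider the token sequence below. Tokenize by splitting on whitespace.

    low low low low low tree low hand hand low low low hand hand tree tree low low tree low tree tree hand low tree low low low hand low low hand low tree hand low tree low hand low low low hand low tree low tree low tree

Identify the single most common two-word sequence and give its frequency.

Bigram frequencies (highest first):
  low low: 12
  low tree: 9
  tree low: 7
  hand low: 7
  low hand: 6
  hand hand: 2
  … (3 more, each ≤ 2)

"low low", 12 times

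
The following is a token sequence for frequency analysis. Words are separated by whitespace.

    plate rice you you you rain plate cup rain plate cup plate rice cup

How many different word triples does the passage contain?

11

14 tokens → 12 trigram windows in total.
Repeated trigrams (each contributes count−1 duplicates):
  rain plate cup: 2
1 duplicate windows → 12 − 1 = 11 distinct.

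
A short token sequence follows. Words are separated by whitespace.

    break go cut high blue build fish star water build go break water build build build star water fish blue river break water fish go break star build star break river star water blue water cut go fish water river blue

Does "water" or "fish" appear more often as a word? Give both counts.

"water": 7 occurrences
"fish": 4 occurrences

"water" (7 vs 4)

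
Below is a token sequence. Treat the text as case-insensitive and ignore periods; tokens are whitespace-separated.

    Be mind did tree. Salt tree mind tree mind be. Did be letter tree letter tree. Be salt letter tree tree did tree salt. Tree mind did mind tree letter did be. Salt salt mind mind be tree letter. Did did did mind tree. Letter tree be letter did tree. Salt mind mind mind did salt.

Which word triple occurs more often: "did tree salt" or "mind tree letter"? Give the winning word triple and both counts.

"did tree salt" (3 vs 2)

"did tree salt": 3 occurrences
"mind tree letter": 2 occurrences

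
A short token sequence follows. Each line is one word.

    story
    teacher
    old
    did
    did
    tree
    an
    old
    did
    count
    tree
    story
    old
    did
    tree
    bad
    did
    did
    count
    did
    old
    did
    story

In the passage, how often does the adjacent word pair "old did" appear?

Scanning the 22 overlapping bigram windows for "old did":
  position 3–4: old did
  position 8–9: old did
  position 13–14: old did
  position 21–22: old did

4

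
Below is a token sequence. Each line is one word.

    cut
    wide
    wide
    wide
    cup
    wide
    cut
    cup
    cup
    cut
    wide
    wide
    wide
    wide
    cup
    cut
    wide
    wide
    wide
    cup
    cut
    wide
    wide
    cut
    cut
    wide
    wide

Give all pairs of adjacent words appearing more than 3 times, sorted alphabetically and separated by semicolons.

Bigram counts meeting the condition (more than 3 times):
  cut wide: 5
  wide wide: 9

cut wide; wide wide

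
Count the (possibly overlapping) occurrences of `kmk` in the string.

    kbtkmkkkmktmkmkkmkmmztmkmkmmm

5

Sliding a length-3 window over the 29 characters (27 positions):
  position 4–6: kmk
  position 8–10: kmk
  position 13–15: kmk
  position 16–18: kmk
  position 24–26: kmk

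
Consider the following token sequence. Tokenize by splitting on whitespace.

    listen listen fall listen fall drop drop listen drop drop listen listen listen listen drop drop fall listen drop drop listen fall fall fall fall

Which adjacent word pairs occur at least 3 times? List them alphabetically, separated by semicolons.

Bigram counts meeting the condition (at least 3 times):
  drop drop: 4
  drop listen: 3
  fall fall: 3
  listen drop: 3
  listen fall: 3
  listen listen: 4

drop drop; drop listen; fall fall; listen drop; listen fall; listen listen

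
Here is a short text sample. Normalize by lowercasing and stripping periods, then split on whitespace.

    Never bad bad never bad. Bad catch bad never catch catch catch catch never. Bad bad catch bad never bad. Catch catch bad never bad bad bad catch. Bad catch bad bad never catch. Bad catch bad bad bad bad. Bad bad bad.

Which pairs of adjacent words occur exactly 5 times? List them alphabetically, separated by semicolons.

Bigram counts meeting the condition (exactly 5 times):
  bad never: 5
  never bad: 5

bad never; never bad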